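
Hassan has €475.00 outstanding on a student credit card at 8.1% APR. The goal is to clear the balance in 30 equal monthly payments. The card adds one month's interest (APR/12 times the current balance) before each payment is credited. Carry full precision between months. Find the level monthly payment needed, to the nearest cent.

€17.54

Monthly rate r = 8.1%/12 = 0.675% = 0.00675.
Level-payment amortization: P = B₀·r / (1 − (1+r)^(−n)) = 475.00·0.00675 / (1 − 1.00675^(−30)).
Denominator 1 − (1+r)^(−30) = 0.182757673.
P = 3.20625 / 0.182757673 ≈ 17.54.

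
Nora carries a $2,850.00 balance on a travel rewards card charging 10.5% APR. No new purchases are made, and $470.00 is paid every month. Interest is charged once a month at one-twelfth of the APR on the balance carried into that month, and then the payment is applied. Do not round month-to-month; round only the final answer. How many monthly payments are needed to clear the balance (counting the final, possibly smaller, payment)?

Monthly rate r = 10.5%/12 = 0.875% = 0.00875.
Recurrence: B ← B·(1+r) − $470.00.
Month 1: interest $24.94; balance after payment $2,404.94.
Month 2: interest $21.04; balance after payment $1,955.98.
Closed form: n = −ln(1 − rB₀/P)/ln(1+r) = −ln(0.94694)/ln(1.00875) ≈ 6.258, so the balance reaches zero during payment 7.

7 payments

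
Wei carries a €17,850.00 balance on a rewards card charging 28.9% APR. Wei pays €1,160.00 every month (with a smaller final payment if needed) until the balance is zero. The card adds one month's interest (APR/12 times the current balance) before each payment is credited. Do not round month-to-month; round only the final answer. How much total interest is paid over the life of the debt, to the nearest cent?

€4,720.66

Monthly rate r = 28.9%/12 = 2.40833% = 0.0240833.
Payoff takes n = ⌈−ln(1 − rB₀/P)/ln(1+r)⌉ = ⌈19.455⌉ = 20 payments; the last is €530.66.
Total paid = 19·€1,160.00 + €530.66 = €22,570.66.
Total interest = total paid − principal = €22,570.66 − €17,850.00 = €4,720.66.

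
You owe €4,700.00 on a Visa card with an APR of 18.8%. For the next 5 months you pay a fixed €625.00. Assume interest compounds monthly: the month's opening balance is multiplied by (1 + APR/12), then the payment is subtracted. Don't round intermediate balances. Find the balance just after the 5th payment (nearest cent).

Monthly rate r = 18.8%/12 = 1.56667% = 0.0156667.
Each month: B ← B·(1+r) − €625.00.
Month 1: interest €73.63; balance after payment €4,148.63.
Month 2: interest €65.00; balance after payment €3,588.63.
Month 3: interest €56.22; balance after payment €3,019.85.
Month 4: interest €47.31; balance after payment €2,442.16.
Month 5: interest €38.26; balance after payment €1,855.42.

€1,855.42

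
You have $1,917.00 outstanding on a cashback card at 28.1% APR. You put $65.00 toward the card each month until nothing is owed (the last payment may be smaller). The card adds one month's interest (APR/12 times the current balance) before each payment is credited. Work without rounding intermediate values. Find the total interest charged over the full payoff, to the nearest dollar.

Monthly rate r = 28.1%/12 = 2.34167% = 0.0234167.
Payoff takes n = ⌈−ln(1 − rB₀/P)/ln(1+r)⌉ = ⌈50.684⌉ = 51 payments; the last is $44.59.
Total paid = 50·$65.00 + $44.59 = $3,294.59.
Total interest = total paid − principal = $3,294.59 − $1,917.00 = $1,377.59.

$1,378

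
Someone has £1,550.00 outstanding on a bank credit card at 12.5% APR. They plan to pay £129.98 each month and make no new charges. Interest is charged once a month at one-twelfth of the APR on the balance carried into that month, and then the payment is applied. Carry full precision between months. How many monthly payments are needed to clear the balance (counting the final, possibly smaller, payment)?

13 months

Monthly rate r = 12.5%/12 = 1.04167% = 0.0104167.
Recurrence: B ← B·(1+r) − £129.98.
Month 1: interest £16.15; balance after payment £1,436.17.
Month 2: interest £14.96; balance after payment £1,321.15.
Closed form: n = −ln(1 − rB₀/P)/ln(1+r) = −ln(0.87578)/ln(1.01042) ≈ 12.799, so the balance reaches zero during payment 13.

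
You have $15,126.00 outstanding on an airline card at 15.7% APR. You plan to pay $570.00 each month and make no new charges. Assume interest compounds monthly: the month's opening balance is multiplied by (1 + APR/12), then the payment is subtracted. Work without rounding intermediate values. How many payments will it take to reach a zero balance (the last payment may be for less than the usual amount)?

Monthly rate r = 15.7%/12 = 1.30833% = 0.0130833.
Recurrence: B ← B·(1+r) − $570.00.
Month 1: interest $197.90; balance after payment $14,753.90.
Month 2: interest $193.03; balance after payment $14,376.93.
Closed form: n = −ln(1 − rB₀/P)/ln(1+r) = −ln(0.65281)/ln(1.01308) ≈ 32.809, so the balance reaches zero during payment 33.

33 months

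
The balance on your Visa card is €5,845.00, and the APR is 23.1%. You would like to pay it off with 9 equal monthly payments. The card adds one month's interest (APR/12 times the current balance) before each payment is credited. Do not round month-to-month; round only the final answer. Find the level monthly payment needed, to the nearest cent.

Monthly rate r = 23.1%/12 = 1.925% = 0.01925.
Level-payment amortization: P = B₀·r / (1 − (1+r)^(−n)) = 5845.00·0.01925 / (1 − 1.01925^(−9)).
Denominator 1 − (1+r)^(−9) = 0.15768697.
P = 112.516 / 0.15768697 ≈ 713.54.

€713.54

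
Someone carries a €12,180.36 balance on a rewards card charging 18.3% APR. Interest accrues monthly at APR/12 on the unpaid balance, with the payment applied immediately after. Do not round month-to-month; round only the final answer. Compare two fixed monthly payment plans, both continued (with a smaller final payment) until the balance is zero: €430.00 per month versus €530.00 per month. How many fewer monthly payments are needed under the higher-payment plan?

Monthly rate r = 18.3%/12 = 1.525% = 0.01525.
At €430.00/mo: n = ⌈−ln(1 − rB₀/P)/ln(1+r)⌉ = 38 payments (last €159.98); total interest = total paid − €12,180.36 = €3,889.62.
At €530.00/mo: 29 payments (last €271.82); total interest €2,931.46.
Payments saved = 38 − 29 = 9.

9 fewer payments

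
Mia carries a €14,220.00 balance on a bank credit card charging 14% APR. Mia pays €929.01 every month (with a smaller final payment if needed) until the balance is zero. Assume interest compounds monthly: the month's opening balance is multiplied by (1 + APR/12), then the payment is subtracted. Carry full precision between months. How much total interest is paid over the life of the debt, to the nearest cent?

Monthly rate r = 14%/12 = 1.16667% = 0.0116667.
Payoff takes n = ⌈−ln(1 − rB₀/P)/ln(1+r)⌉ = ⌈16.960⌉ = 17 payments; the last is €891.74.
Total paid = 16·€929.01 + €891.74 = €15,755.90.
Total interest = total paid − principal = €15,755.90 − €14,220.00 = €1,535.90.

€1,535.90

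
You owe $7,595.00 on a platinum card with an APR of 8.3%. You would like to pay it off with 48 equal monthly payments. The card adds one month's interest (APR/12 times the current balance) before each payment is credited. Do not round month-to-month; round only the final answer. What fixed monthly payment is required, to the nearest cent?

$186.49

Monthly rate r = 8.3%/12 = 0.691667% = 0.00691667.
Level-payment amortization: P = B₀·r / (1 − (1+r)^(−n)) = 7595.00·0.00691667 / (1 − 1.00692^(−48)).
Denominator 1 − (1+r)^(−48) = 0.281692192.
P = 52.5321 / 0.281692192 ≈ 186.49.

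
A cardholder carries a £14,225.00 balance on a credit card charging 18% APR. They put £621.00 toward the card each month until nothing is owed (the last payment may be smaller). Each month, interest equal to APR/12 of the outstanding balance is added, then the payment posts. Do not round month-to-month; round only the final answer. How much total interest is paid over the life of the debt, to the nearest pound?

£3,335

Monthly rate r = 18%/12 = 1.5% = 0.015.
Payoff takes n = ⌈−ln(1 − rB₀/P)/ln(1+r)⌉ = ⌈28.276⌉ = 29 payments; the last is £172.03.
Total paid = 28·£621.00 + £172.03 = £17,560.03.
Total interest = total paid − principal = £17,560.03 − £14,225.00 = £3,335.03.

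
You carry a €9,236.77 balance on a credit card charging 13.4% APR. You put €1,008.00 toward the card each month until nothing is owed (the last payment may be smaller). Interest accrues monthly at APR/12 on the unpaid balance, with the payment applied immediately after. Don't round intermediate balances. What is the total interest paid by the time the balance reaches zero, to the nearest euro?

€563

Monthly rate r = 13.4%/12 = 1.11667% = 0.0111667.
Payoff takes n = ⌈−ln(1 − rB₀/P)/ln(1+r)⌉ = ⌈9.721⌉ = 10 payments; the last is €727.71.
Total paid = 9·€1,008.00 + €727.71 = €9,799.71.
Total interest = total paid − principal = €9,799.71 − €9,236.77 = €562.94.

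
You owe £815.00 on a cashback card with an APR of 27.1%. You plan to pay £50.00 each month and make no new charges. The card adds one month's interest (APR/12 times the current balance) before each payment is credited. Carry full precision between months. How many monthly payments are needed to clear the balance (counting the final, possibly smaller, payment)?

Monthly rate r = 27.1%/12 = 2.25833% = 0.0225833.
Recurrence: B ← B·(1+r) − £50.00.
Month 1: interest £18.41; balance after payment £783.41.
Month 2: interest £17.69; balance after payment £751.10.
Closed form: n = −ln(1 − rB₀/P)/ln(1+r) = −ln(0.63189)/ln(1.02258) ≈ 20.555, so the balance reaches zero during payment 21.

21 payments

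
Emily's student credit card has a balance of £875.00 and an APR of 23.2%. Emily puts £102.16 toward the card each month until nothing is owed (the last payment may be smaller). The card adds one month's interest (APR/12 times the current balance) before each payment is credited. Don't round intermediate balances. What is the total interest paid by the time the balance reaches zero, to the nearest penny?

£91.05

Monthly rate r = 23.2%/12 = 1.93333% = 0.0193333.
Payoff takes n = ⌈−ln(1 − rB₀/P)/ln(1+r)⌉ = ⌈9.454⌉ = 10 payments; the last is £46.61.
Total paid = 9·£102.16 + £46.61 = £966.05.
Total interest = total paid − principal = £966.05 − £875.00 = £91.05.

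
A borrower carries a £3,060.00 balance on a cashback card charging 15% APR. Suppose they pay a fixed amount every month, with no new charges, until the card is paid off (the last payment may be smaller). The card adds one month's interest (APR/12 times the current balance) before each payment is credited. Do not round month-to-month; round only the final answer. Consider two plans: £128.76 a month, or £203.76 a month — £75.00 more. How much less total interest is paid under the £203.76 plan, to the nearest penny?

£243.26

Monthly rate r = 15%/12 = 1.25% = 0.0125.
At £128.76/mo: n = ⌈−ln(1 − rB₀/P)/ln(1+r)⌉ = 29 payments (last £48.48); total interest = total paid − £3,060.00 = £593.76.
At £203.76/mo: 17 payments (last £150.34); total interest £350.50.
Interest saved = £593.76 − £350.50 = £243.26.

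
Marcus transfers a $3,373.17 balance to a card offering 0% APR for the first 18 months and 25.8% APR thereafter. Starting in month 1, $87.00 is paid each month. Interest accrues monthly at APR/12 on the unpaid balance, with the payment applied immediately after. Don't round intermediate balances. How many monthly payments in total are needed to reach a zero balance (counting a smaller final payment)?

46 months

Promo months 1–18 at r₀ = 0%/12 = 0; months 19+ at r₁ = 25.8%/12 = 0.0215.
After month 18 (no interest yet): B = $3,373.17 − 18·$87.00 = $1,807.17.
Then at r₁ with $87.00/mo: n₂ = −ln(1 − r₁·B/P)/ln(1+r₁) ≈ 27.81 → 28 more payments.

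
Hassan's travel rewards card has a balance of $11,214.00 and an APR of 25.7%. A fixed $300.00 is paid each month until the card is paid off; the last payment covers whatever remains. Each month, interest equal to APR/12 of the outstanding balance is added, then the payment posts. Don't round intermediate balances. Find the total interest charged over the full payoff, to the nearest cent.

Monthly rate r = 25.7%/12 = 2.14167% = 0.0214167.
Payoff takes n = ⌈−ln(1 − rB₀/P)/ln(1+r)⌉ = ⌈76.082⌉ = 77 payments; the last is $24.80.
Total paid = 76·$300.00 + $24.80 = $22,824.80.
Total interest = total paid − principal = $22,824.80 − $11,214.00 = $11,610.80.

$11,610.80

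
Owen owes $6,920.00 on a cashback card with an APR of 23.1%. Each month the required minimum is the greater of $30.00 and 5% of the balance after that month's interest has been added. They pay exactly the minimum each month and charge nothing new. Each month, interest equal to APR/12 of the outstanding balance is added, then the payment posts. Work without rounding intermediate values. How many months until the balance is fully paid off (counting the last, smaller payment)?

102 months

Monthly rate r = 23.1%/12 = 1.925% = 0.01925.
While 5% of the post-interest balance exceeds $30.00, each month B ← (B·(1+r))·(1 − 0.05), i.e. B shrinks by the factor (1+r)·0.95 = 0.96829.
This holds for months 1–77. Entering month 78 the balance is $578.68; 5% of the post-interest balance is now below $30.00, so the flat $30.00 minimum applies from here.
From month 78 a fixed $30.00 at rate r clears $578.68 in 25 more payments. Total: 77 + 25 = 102 months.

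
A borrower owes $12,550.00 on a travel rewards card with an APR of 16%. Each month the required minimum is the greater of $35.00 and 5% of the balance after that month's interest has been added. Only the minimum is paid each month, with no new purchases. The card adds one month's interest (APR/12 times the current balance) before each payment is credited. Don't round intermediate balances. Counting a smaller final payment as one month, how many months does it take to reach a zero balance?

Monthly rate r = 16%/12 = 1.33333% = 0.0133333.
While 5% of the post-interest balance exceeds $35.00, each month B ← (B·(1+r))·(1 − 0.05), i.e. B shrinks by the factor (1+r)·0.95 = 0.96267.
This holds for months 1–77. Entering month 78 the balance is $670.33; 5% of the post-interest balance is now below $35.00, so the flat $35.00 minimum applies from here.
From month 78 a fixed $35.00 at rate r clears $670.33 in 23 more payments. Total: 77 + 23 = 100 months.

100 months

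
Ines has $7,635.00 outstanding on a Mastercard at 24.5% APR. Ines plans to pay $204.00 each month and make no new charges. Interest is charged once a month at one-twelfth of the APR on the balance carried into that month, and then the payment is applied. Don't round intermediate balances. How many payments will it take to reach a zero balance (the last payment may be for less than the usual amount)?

72 months

Monthly rate r = 24.5%/12 = 2.04167% = 0.0204167.
Recurrence: B ← B·(1+r) − $204.00.
Month 1: interest $155.88; balance after payment $7,586.88.
Month 2: interest $154.90; balance after payment $7,537.78.
Closed form: n = −ln(1 − rB₀/P)/ln(1+r) = −ln(0.23588)/ln(1.02042) ≈ 71.468, so the balance reaches zero during payment 72.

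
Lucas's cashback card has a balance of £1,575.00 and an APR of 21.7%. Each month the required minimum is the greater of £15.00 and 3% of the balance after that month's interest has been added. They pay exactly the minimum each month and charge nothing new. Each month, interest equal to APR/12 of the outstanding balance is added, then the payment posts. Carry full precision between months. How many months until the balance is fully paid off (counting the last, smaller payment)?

Monthly rate r = 21.7%/12 = 1.80833% = 0.0180833.
While 3% of the post-interest balance exceeds £15.00, each month B ← (B·(1+r))·(1 − 0.03), i.e. B shrinks by the factor (1+r)·0.97 = 0.98754.
This holds for months 1–93. Entering month 94 the balance is £490.80; 3% of the post-interest balance is now below £15.00, so the flat £15.00 minimum applies from here.
From month 94 a fixed £15.00 at rate r clears £490.80 in 50 more payments. Total: 93 + 50 = 143 months.

143 months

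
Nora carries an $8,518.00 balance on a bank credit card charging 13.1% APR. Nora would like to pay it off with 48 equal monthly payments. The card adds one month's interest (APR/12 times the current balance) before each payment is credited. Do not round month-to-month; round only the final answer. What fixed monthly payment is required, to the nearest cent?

Monthly rate r = 13.1%/12 = 1.09167% = 0.0109167.
Level-payment amortization: P = B₀·r / (1 − (1+r)^(−n)) = 8518.00·0.0109167 / (1 − 1.01092^(−48)).
Denominator 1 − (1+r)^(−48) = 0.406168981.
P = 92.9882 / 0.406168981 ≈ 228.94.

$228.94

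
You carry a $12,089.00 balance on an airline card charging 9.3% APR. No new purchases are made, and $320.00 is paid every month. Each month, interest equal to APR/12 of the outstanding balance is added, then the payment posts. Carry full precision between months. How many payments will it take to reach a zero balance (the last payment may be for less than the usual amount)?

Monthly rate r = 9.3%/12 = 0.775% = 0.00775.
Recurrence: B ← B·(1+r) − $320.00.
Month 1: interest $93.69; balance after payment $11,862.69.
Month 2: interest $91.94; balance after payment $11,634.63.
Closed form: n = −ln(1 − rB₀/P)/ln(1+r) = −ln(0.70722)/ln(1.00775) ≈ 44.872, so the balance reaches zero during payment 45.

45 payments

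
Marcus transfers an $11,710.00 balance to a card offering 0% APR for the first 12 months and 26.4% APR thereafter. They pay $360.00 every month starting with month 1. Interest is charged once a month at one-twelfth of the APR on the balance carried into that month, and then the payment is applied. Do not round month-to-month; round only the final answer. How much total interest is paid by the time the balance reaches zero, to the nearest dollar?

Promo months 1–12 at r₀ = 0%/12 = 0; months 13+ at r₁ = 26.4%/12 = 0.022.
After month 12 (no interest yet): B = $11,710.00 − 12·$360.00 = $7,390.00.
Then at r₁ with $360.00/mo: n₂ = −ln(1 − r₁·B/P)/ln(1+r₁) ≈ 27.61 → 28 more payments.
Total paid = 39·$360.00 + $219.47 = $14,259.47; interest = $14,259.47 − $11,710.00 = $2,549.47.

$2,549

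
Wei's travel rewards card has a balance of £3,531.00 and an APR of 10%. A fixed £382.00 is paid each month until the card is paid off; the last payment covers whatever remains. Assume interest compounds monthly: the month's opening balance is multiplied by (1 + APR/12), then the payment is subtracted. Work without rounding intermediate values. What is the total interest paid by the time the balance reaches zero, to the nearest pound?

Monthly rate r = 10%/12 = 0.833333% = 0.00833333.
Payoff takes n = ⌈−ln(1 − rB₀/P)/ln(1+r)⌉ = ⌈9.659⌉ = 10 payments; the last is £252.05.
Total paid = 9·£382.00 + £252.05 = £3,690.05.
Total interest = total paid − principal = £3,690.05 − £3,531.00 = £159.05.

£159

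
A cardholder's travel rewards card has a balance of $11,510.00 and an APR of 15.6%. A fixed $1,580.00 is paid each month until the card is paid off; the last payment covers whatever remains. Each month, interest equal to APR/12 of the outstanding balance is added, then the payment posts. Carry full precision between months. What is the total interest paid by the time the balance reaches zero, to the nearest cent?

$662.63

Monthly rate r = 15.6%/12 = 1.3% = 0.013.
Payoff takes n = ⌈−ln(1 − rB₀/P)/ln(1+r)⌉ = ⌈7.703⌉ = 8 payments; the last is $1,112.63.
Total paid = 7·$1,580.00 + $1,112.63 = $12,172.63.
Total interest = total paid − principal = $12,172.63 − $11,510.00 = $662.63.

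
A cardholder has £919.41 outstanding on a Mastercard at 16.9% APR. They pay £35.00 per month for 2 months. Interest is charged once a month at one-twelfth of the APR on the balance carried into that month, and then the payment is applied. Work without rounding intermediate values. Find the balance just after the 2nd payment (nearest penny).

Monthly rate r = 16.9%/12 = 1.40833% = 0.0140833.
Each month: B ← B·(1+r) − £35.00.
Month 1: interest £12.95; balance after payment £897.36.
Month 2: interest £12.64; balance after payment £875.00.

£875.00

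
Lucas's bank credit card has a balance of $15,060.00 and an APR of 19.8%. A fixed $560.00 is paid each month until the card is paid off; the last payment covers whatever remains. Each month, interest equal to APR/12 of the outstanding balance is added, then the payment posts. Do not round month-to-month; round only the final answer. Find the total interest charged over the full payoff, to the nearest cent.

$5,010.03

Monthly rate r = 19.8%/12 = 1.65% = 0.0165.
Payoff takes n = ⌈−ln(1 − rB₀/P)/ln(1+r)⌉ = ⌈35.838⌉ = 36 payments; the last is $470.03.
Total paid = 35·$560.00 + $470.03 = $20,070.03.
Total interest = total paid − principal = $20,070.03 − $15,060.00 = $5,010.03.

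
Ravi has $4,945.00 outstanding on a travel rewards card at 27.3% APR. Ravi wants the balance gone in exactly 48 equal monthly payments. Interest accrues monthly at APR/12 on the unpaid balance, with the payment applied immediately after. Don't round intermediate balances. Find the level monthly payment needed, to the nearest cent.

Monthly rate r = 27.3%/12 = 2.275% = 0.02275.
Level-payment amortization: P = B₀·r / (1 − (1+r)^(−n)) = 4945.00·0.02275 / (1 − 1.02275^(−48)).
Denominator 1 − (1+r)^(−48) = 0.660324231.
P = 112.499 / 0.660324231 ≈ 170.37.

$170.37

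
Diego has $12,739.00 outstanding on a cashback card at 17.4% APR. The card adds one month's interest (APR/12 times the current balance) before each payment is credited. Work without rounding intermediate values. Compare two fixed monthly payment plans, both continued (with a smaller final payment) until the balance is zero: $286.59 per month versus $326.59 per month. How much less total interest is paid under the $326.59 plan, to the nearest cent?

Monthly rate r = 17.4%/12 = 1.45% = 0.0145.
At $286.59/mo: n = ⌈−ln(1 − rB₀/P)/ln(1+r)⌉ = 72 payments (last $243.21); total interest = total paid − $12,739.00 = $7,852.10.
At $326.59/mo: 58 payments (last $299.58); total interest $6,176.21.
Interest saved = $7,852.10 − $6,176.21 = $1,675.89.

$1,675.89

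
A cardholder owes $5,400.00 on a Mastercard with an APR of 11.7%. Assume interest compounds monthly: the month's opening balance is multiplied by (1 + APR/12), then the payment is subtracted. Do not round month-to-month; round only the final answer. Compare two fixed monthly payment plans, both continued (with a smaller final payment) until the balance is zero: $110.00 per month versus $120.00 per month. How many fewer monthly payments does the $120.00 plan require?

8 fewer payments

Monthly rate r = 11.7%/12 = 0.975% = 0.00975.
At $110.00/mo: n = ⌈−ln(1 − rB₀/P)/ln(1+r)⌉ = 68 payments (last $13.91); total interest = total paid − $5,400.00 = $1,983.91.
At $120.00/mo: 60 payments (last $63.53); total interest $1,743.53.
Payments saved = 68 − 60 = 8.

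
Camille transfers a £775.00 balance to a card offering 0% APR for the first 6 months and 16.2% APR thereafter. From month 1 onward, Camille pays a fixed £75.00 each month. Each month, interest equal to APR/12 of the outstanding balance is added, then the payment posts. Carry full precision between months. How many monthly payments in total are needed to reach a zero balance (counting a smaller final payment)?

Promo months 1–6 at r₀ = 0%/12 = 0; months 7+ at r₁ = 16.2%/12 = 0.0135.
After month 6 (no interest yet): B = £775.00 − 6·£75.00 = £325.00.
Then at r₁ with £75.00/mo: n₂ = −ln(1 − r₁·B/P)/ln(1+r₁) ≈ 4.50 → 5 more payments.

11 months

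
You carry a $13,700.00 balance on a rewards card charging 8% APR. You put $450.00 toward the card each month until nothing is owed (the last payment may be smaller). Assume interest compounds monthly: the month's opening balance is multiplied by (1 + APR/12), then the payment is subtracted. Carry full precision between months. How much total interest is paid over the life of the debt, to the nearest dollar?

Monthly rate r = 8%/12 = 0.666667% = 0.00666667.
Payoff takes n = ⌈−ln(1 − rB₀/P)/ln(1+r)⌉ = ⌈34.141⌉ = 35 payments; the last is $63.82.
Total paid = 34·$450.00 + $63.82 = $15,363.82.
Total interest = total paid − principal = $15,363.82 − $13,700.00 = $1,663.82.

$1,664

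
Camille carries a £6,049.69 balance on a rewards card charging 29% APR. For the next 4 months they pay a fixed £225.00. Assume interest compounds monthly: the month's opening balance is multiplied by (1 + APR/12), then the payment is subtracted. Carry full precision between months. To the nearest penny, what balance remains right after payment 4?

Monthly rate r = 29%/12 = 2.41667% = 0.0241667.
Each month: B ← B·(1+r) − £225.00.
Month 1: interest £146.20; balance after payment £5,970.89.
Month 2: interest £144.30; balance after payment £5,890.19.
Month 3: interest £142.35; balance after payment £5,807.53.
Month 4: interest £140.35; balance after payment £5,722.88.

£5,722.88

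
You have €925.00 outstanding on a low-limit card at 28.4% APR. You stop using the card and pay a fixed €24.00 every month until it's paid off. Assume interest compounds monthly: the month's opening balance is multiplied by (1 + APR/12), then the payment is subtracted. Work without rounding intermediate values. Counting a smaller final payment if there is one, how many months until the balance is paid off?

Monthly rate r = 28.4%/12 = 2.36667% = 0.0236667.
Recurrence: B ← B·(1+r) − €24.00.
Month 1: interest €21.89; balance after payment €922.89.
Month 2: interest €21.84; balance after payment €920.73.
Closed form: n = −ln(1 − rB₀/P)/ln(1+r) = −ln(0.087847)/ln(1.02367) ≈ 103.978, so the balance reaches zero during payment 104.

104 months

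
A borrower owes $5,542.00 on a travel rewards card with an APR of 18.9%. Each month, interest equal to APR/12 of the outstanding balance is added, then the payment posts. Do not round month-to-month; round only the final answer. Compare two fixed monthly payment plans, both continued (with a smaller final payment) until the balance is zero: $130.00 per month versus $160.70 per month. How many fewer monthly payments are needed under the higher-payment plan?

21 fewer payments

Monthly rate r = 18.9%/12 = 1.575% = 0.01575.
At $130.00/mo: n = ⌈−ln(1 − rB₀/P)/ln(1+r)⌉ = 72 payments (last $29.16); total interest = total paid − $5,542.00 = $3,717.16.
At $160.70/mo: 51 payments (last $21.42); total interest $2,514.42.
Payments saved = 72 − 51 = 21.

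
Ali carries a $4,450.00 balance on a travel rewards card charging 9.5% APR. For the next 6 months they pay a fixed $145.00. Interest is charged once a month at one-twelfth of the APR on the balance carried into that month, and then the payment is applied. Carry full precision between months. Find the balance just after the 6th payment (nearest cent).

$3,778.20

Monthly rate r = 9.5%/12 = 0.791667% = 0.00791667.
Each month: B ← B·(1+r) − $145.00.
Month 1: interest $35.23; balance after payment $4,340.23.
Month 2: interest $34.36; balance after payment $4,229.59.
Month 3: interest $33.48; balance after payment $4,118.07.
Month 4: interest $32.60; balance after payment $4,005.67.
Month 5: interest $31.71; balance after payment $3,892.39.
Month 6: interest $30.81; balance after payment $3,778.20.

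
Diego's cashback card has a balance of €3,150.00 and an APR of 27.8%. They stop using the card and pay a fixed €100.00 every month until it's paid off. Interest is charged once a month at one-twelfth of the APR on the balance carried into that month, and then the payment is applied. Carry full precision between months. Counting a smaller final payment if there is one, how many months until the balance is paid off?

58 months

Monthly rate r = 27.8%/12 = 2.31667% = 0.0231667.
Recurrence: B ← B·(1+r) − €100.00.
Month 1: interest €72.98; balance after payment €3,122.97.
Month 2: interest €72.35; balance after payment €3,095.32.
Closed form: n = −ln(1 − rB₀/P)/ln(1+r) = −ln(0.27025)/ln(1.02317) ≈ 57.130, so the balance reaches zero during payment 58.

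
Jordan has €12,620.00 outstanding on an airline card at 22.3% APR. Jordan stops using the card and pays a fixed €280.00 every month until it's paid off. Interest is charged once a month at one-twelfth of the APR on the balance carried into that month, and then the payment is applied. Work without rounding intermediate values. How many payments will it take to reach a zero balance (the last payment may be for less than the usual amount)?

99 payments

Monthly rate r = 22.3%/12 = 1.85833% = 0.0185833.
Recurrence: B ← B·(1+r) − €280.00.
Month 1: interest €234.52; balance after payment €12,574.52.
Month 2: interest €233.68; balance after payment €12,528.20.
Closed form: n = −ln(1 − rB₀/P)/ln(1+r) = −ln(0.16242)/ln(1.01858) ≈ 98.712, so the balance reaches zero during payment 99.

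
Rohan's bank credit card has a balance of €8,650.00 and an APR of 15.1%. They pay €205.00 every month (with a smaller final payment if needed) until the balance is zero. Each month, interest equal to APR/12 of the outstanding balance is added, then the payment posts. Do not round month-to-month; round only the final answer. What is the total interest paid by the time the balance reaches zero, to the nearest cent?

€3,761.27

Monthly rate r = 15.1%/12 = 1.25833% = 0.0125833.
Payoff takes n = ⌈−ln(1 − rB₀/P)/ln(1+r)⌉ = ⌈60.541⌉ = 61 payments; the last is €111.27.
Total paid = 60·€205.00 + €111.27 = €12,411.27.
Total interest = total paid − principal = €12,411.27 − €8,650.00 = €3,761.27.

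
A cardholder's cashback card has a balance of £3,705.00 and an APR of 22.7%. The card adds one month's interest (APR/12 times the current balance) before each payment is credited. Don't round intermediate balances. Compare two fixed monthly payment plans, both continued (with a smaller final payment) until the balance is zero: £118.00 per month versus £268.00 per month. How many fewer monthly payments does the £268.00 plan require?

32 fewer payments

Monthly rate r = 22.7%/12 = 1.89167% = 0.0189167.
At £118.00/mo: n = ⌈−ln(1 − rB₀/P)/ln(1+r)⌉ = 49 payments (last £11.20); total interest = total paid − £3,705.00 = £1,970.20.
At £268.00/mo: 17 payments (last £47.79); total interest £630.79.
Payments saved = 49 − 17 = 32.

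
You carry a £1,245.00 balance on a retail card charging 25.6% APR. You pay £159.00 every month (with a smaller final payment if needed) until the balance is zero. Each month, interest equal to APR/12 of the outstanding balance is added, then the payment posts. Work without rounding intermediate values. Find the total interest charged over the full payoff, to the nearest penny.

£132.10

Monthly rate r = 25.6%/12 = 2.13333% = 0.0213333.
Payoff takes n = ⌈−ln(1 − rB₀/P)/ln(1+r)⌉ = ⌈8.659⌉ = 9 payments; the last is £105.10.
Total paid = 8·£159.00 + £105.10 = £1,377.10.
Total interest = total paid − principal = £1,377.10 − £1,245.00 = £132.10.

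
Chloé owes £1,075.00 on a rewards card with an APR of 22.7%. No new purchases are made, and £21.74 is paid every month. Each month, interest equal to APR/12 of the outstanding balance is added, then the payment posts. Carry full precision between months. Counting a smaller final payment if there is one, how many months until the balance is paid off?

Monthly rate r = 22.7%/12 = 1.89167% = 0.0189167.
Recurrence: B ← B·(1+r) − £21.74.
Month 1: interest £20.34; balance after payment £1,073.60.
Month 2: interest £20.31; balance after payment £1,072.16.
Closed form: n = −ln(1 − rB₀/P)/ln(1+r) = −ln(0.064608)/ln(1.01892) ≈ 146.180, so the balance reaches zero during payment 147.

147 months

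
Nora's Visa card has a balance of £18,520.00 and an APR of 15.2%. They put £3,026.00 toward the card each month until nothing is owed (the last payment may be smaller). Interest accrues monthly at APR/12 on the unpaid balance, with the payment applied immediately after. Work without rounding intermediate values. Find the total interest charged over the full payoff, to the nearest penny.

Monthly rate r = 15.2%/12 = 1.26667% = 0.0126667.
Payoff takes n = ⌈−ln(1 − rB₀/P)/ln(1+r)⌉ = ⌈6.411⌉ = 7 payments; the last is £1,247.72.
Total paid = 6·£3,026.00 + £1,247.72 = £19,403.72.
Total interest = total paid − principal = £19,403.72 − £18,520.00 = £883.72.

£883.72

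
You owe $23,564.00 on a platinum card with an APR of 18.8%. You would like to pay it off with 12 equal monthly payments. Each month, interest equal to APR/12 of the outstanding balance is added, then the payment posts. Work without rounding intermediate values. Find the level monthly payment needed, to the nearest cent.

$2,169.33

Monthly rate r = 18.8%/12 = 1.56667% = 0.0156667.
Level-payment amortization: P = B₀·r / (1 − (1+r)^(−n)) = 23564.00·0.0156667 / (1 − 1.01567^(−12)).
Denominator 1 − (1+r)^(−12) = 0.170176736.
P = 369.169 / 0.170176736 ≈ 2169.33.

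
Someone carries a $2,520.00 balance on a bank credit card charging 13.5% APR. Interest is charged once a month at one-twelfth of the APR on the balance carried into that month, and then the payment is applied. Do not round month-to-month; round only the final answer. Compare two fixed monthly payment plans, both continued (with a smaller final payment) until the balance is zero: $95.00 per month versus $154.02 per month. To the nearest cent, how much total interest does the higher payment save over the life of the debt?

$209.05

Monthly rate r = 13.5%/12 = 1.125% = 0.01125.
At $95.00/mo: n = ⌈−ln(1 − rB₀/P)/ln(1+r)⌉ = 32 payments (last $64.81); total interest = total paid − $2,520.00 = $489.81.
At $154.02/mo: 19 payments (last $28.40); total interest $280.76.
Interest saved = $489.81 − $280.76 = $209.05.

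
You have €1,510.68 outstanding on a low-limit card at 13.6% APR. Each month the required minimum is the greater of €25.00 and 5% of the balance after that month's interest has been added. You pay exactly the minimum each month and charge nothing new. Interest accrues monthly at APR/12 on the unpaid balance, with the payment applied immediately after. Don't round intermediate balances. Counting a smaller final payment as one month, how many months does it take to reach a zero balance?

Monthly rate r = 13.6%/12 = 1.13333% = 0.0113333.
While 5% of the post-interest balance exceeds €25.00, each month B ← (B·(1+r))·(1 − 0.05), i.e. B shrinks by the factor (1+r)·0.95 = 0.96077.
This holds for months 1–28. Entering month 29 the balance is €492.58; 5% of the post-interest balance is now below €25.00, so the flat €25.00 minimum applies from here.
From month 29 a fixed €25.00 at rate r clears €492.58 in 23 more payments. Total: 28 + 23 = 51 months.

51 months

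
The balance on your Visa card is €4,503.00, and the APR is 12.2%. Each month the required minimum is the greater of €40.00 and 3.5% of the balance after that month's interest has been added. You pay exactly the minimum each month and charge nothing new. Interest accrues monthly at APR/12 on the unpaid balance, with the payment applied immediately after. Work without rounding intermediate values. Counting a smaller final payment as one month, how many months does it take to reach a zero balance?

88 months

Monthly rate r = 12.2%/12 = 1.01667% = 0.0101667.
While 3.5% of the post-interest balance exceeds €40.00, each month B ← (B·(1+r))·(1 − 0.035), i.e. B shrinks by the factor (1+r)·0.965 = 0.97481.
This holds for months 1–55. Entering month 56 the balance is €1,106.93; 3.5% of the post-interest balance is now below €40.00, so the flat €40.00 minimum applies from here.
From month 56 a fixed €40.00 at rate r clears €1,106.93 in 33 more payments. Total: 55 + 33 = 88 months.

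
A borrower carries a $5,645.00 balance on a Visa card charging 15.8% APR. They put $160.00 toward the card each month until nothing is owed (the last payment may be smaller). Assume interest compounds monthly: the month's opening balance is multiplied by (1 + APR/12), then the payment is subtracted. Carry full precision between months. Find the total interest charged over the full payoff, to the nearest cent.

Monthly rate r = 15.8%/12 = 1.31667% = 0.0131667.
Payoff takes n = ⌈−ln(1 − rB₀/P)/ln(1+r)⌉ = ⌈47.751⌉ = 48 payments; the last is $120.41.
Total paid = 47·$160.00 + $120.41 = $7,640.41.
Total interest = total paid − principal = $7,640.41 − $5,645.00 = $1,995.41.

$1,995.41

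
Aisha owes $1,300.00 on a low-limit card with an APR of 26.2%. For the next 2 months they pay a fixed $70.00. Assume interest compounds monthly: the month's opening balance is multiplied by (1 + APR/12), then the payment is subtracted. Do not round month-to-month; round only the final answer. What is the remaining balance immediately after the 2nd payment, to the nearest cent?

Monthly rate r = 26.2%/12 = 2.18333% = 0.0218333.
Each month: B ← B·(1+r) − $70.00.
Month 1: interest $28.38; balance after payment $1,258.38.
Month 2: interest $27.47; balance after payment $1,215.86.

$1,215.86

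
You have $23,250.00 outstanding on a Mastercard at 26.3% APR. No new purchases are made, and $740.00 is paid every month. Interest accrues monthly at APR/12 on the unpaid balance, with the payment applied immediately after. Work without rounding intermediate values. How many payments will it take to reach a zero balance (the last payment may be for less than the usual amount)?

Monthly rate r = 26.3%/12 = 2.19167% = 0.0219167.
Recurrence: B ← B·(1+r) − $740.00.
Month 1: interest $509.56; balance after payment $23,019.56.
Month 2: interest $504.51; balance after payment $22,784.07.
Closed form: n = −ln(1 − rB₀/P)/ln(1+r) = −ln(0.3114)/ln(1.02192) ≈ 53.813, so the balance reaches zero during payment 54.

54 months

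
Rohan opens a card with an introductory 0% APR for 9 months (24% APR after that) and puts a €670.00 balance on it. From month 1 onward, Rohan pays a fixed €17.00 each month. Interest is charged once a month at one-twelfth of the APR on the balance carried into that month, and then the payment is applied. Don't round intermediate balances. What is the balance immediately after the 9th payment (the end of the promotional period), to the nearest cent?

Promo months 1–9 at r₀ = 0%/12 = 0; months 10+ at r₁ = 24%/12 = 0.02.
After month 9 (no interest yet): B = €670.00 − 9·€17.00 = €517.00.

€517.00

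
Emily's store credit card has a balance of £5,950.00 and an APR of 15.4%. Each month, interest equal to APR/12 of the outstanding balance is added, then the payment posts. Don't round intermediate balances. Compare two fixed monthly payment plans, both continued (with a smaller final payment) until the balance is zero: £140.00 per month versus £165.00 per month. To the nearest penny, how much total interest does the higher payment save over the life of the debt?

£615.58

Monthly rate r = 15.4%/12 = 1.28333% = 0.0128333.
At £140.00/mo: n = ⌈−ln(1 − rB₀/P)/ln(1+r)⌉ = 62 payments (last £115.64); total interest = total paid − £5,950.00 = £2,705.64.
At £165.00/mo: 49 payments (last £120.06); total interest £2,090.06.
Interest saved = £2,705.64 − £2,090.06 = £615.58.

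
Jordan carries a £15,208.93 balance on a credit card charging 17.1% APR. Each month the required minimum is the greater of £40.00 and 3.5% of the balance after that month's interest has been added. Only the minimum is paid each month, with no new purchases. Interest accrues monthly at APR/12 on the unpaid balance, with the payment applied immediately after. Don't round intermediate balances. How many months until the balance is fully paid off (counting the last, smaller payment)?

158 months

Monthly rate r = 17.1%/12 = 1.425% = 0.01425.
While 3.5% of the post-interest balance exceeds £40.00, each month B ← (B·(1+r))·(1 − 0.035), i.e. B shrinks by the factor (1+r)·0.965 = 0.97875.
This holds for months 1–122. Entering month 123 the balance is £1,106.94; 3.5% of the post-interest balance is now below £40.00, so the flat £40.00 minimum applies from here.
From month 123 a fixed £40.00 at rate r clears £1,106.94 in 36 more payments. Total: 122 + 36 = 158 months.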